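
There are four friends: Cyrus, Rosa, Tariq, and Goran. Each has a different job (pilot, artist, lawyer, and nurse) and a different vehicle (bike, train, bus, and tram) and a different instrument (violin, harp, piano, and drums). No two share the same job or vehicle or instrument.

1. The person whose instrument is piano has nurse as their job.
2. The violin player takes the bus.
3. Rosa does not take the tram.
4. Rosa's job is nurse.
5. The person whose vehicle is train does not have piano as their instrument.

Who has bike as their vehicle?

Rosa

With clues 1–5, Cyrus, Goran, and Tariq are impossible for the one with vehicle bike.
That leaves Rosa.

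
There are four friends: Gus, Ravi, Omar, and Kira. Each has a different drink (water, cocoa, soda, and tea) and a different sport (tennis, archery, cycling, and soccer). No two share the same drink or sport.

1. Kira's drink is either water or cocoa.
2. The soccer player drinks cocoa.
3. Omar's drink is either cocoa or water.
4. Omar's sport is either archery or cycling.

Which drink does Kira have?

cocoa

Clue 1 rules out soda and tea for Kira's drink.
With clues 1–4, water is impossible for Kira's drink.
That leaves cocoa.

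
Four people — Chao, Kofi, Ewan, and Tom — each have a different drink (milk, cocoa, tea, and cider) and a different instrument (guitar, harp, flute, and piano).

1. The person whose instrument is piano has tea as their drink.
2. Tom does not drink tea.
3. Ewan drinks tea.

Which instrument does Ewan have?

With clues 1–3, flute, guitar, and harp are impossible for Ewan's instrument.
That leaves piano.

piano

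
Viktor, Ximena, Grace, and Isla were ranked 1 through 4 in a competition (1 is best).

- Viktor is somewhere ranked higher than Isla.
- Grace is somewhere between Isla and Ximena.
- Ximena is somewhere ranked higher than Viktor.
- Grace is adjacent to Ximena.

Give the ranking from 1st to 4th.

From clue 1: Viktor is in {1,2,3}.
From clues 1–2: Grace is in {2,3}.
From clues 1–3: Ximena → rank 1, Isla → rank 4.
From clues 1–4: Grace → rank 2, Viktor → rank 3.

Ximena, Grace, Viktor, Isla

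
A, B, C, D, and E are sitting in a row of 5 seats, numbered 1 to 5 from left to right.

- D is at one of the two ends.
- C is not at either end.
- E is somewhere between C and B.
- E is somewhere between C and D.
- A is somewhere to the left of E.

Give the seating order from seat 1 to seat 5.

From clue 1: D is in {1,5}.
From clues 1–4: E → seat 3.
From clues 1–5: A → seat 1, C → seat 2, B → seat 4, D → seat 5.

A, C, E, B, D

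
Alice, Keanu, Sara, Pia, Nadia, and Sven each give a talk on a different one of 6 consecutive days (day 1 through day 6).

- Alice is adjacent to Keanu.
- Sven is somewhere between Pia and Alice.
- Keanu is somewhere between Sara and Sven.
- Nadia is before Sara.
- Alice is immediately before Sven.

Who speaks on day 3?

Keanu

With clues 1–3, Pia and Sara are ruled out for day 3.
With clues 1–5, Alice, Nadia, and Sven are ruled out for day 3.
So day 3 is Keanu.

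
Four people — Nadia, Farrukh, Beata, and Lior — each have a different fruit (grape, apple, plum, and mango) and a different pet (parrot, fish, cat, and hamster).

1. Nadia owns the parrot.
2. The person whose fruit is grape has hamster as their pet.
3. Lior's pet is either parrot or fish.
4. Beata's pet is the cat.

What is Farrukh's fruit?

With clues 1–4, apple, mango, and plum are impossible for Farrukh's fruit.
That leaves grape.

grape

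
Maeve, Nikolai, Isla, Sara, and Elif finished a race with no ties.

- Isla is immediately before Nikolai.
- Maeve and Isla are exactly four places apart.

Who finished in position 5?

With clue 1, Isla is ruled out for place 5.
With clues 1–2, Elif, Nikolai, and Sara are ruled out for place 5.
So place 5 is Maeve.

Maeve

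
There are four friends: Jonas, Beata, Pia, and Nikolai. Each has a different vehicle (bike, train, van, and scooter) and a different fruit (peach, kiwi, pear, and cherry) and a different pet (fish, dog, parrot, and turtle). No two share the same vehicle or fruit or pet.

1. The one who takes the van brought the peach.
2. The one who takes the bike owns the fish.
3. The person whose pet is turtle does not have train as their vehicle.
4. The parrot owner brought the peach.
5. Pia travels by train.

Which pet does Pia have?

With clues 1–5, fish, parrot, and turtle are impossible for Pia's pet.
That leaves dog.

dog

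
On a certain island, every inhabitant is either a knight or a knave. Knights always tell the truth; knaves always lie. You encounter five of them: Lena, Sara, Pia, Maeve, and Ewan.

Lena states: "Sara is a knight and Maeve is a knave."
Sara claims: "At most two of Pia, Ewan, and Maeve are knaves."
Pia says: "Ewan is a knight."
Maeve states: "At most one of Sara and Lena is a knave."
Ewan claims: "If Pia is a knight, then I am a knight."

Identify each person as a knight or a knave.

Lena: knave, Sara: knight, Pia: knight, Maeve: knight, Ewan: knight

Consider Lena. Suppose Lena is a knight.
Then no assignment of the remaining roles makes every statement match its speaker's type — contradiction.
So Lena is a knave.
Consider Sara. Suppose Sara is a knave.
Then no assignment of the remaining roles makes every statement match its speaker's type — contradiction.
So Sara is a knight.
With that fixed, Maeve's statement is true, so Maeve is a knight.
Consider Pia. Suppose Pia is a knave.
Then no assignment of the remaining roles makes every statement match its speaker's type — contradiction.
So Pia is a knight.
Consider Ewan. Suppose Ewan is a knave.
Then Pia's statement comes out false, contradicting Pia being a knight.
So Ewan is a knight.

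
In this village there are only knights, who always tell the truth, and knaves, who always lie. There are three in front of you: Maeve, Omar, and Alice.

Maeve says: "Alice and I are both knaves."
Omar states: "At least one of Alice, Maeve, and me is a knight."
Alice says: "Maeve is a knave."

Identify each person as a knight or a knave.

Consider Maeve. Suppose Maeve is a knight.
Then Maeve's own statement would have to be true, but it can't be — contradiction.
So Maeve is a knave.
With that fixed, Alice's statement is true, so Alice is a knight.
With that fixed, Omar's statement is true, so Omar is a knight.

Maeve: knave, Omar: knight, Alice: knight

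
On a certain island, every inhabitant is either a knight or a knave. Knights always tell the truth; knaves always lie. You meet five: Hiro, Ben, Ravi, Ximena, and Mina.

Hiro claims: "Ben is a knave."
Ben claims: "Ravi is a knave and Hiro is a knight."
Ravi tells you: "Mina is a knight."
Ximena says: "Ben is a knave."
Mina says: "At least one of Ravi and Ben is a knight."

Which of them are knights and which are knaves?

Consider Hiro. Suppose Hiro is a knave.
Then no assignment of the remaining roles makes every statement match its speaker's type — contradiction.
So Hiro is a knight.
Consider Ben. Suppose Ben is a knight.
Then Hiro's statement comes out false, contradicting Hiro being a knight.
So Ben is a knave.
With that fixed, Ximena's statement is true, so Ximena is a knight.
Consider Ravi. Suppose Ravi is a knave.
Then Ben's statement comes out true, contradicting Ben being a knave.
So Ravi is a knight.
With that fixed, Mina's statement is true, so Mina is a knight.

Hiro: knight, Ben: knave, Ravi: knight, Ximena: knight, Mina: knight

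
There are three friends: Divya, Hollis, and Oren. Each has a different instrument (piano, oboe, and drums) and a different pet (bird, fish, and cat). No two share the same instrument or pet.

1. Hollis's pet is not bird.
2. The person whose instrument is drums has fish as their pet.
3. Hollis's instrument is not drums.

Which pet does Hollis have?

Clue 1 rules out bird for Hollis's pet.
With clues 1–3, fish is impossible for Hollis's pet.
That leaves cat.

cat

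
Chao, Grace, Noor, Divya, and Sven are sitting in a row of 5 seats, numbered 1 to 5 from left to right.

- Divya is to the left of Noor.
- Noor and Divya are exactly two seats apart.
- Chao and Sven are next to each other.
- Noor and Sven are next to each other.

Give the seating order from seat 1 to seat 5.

From clue 1: Noor is in {2,3,4,5}.
From clues 1–2: Noor is in {3,4,5}.
From clues 1–3: Grace is in {2,4}.
From clues 1–4: Divya → seat 1, Grace → seat 2, Noor → seat 3, Sven → seat 4, Chao → seat 5.

Divya, Grace, Noor, Sven, Chao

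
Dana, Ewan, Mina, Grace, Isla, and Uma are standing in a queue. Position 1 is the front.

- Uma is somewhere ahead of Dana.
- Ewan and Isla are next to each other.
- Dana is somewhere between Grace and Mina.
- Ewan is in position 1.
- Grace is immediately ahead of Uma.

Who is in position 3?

Grace

With clues 1–4, Dana, Ewan, and Isla are ruled out for position 3.
With clues 1–5, Mina and Uma are ruled out for position 3.
So position 3 is Grace.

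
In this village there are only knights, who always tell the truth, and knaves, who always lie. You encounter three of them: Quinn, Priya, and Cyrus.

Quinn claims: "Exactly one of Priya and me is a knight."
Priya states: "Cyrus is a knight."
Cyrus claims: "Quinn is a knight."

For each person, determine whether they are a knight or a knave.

Quinn: knave, Priya: knave, Cyrus: knave

Consider Quinn. Suppose Quinn is a knight.
Then no assignment of the remaining roles makes every statement match its speaker's type — contradiction.
So Quinn is a knave.
With that fixed, Cyrus's statement is false, so Cyrus is a knave.
With that fixed, Priya's statement is false, so Priya is a knave.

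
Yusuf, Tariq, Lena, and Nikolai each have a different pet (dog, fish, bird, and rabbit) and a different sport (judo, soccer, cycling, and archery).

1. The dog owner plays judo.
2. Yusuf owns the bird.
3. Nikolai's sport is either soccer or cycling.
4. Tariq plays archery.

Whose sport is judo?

Lena

With clues 1–2, Yusuf is impossible for the one with sport judo.
With clues 1–3, Nikolai is impossible for the one with sport judo.
With clues 1–4, Tariq is impossible for the one with sport judo.
That leaves Lena.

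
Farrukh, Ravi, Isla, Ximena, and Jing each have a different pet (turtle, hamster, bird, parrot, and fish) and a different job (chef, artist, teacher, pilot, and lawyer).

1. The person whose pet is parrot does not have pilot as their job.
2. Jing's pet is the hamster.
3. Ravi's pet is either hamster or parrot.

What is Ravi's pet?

With clues 1–2, hamster is impossible for Ravi's pet.
With clues 1–3, bird, fish, and turtle are impossible for Ravi's pet.
That leaves parrot.

parrot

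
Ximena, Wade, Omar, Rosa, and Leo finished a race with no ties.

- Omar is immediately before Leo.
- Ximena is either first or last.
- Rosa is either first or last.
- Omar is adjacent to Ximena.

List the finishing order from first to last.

From clue 1: Omar is in {1,2,3,4}.
From clues 1–2: Ximena is in {1,5}.
From clues 1–4: Ximena → place 1, Omar → place 2, Leo → place 3, Wade → place 4, Rosa → place 5.

Ximena, Omar, Leo, Wade, Rosa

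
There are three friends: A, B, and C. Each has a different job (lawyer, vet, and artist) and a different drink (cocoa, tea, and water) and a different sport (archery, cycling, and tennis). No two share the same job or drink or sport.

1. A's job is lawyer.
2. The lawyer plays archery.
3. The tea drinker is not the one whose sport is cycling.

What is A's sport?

archery

With clues 1–2, cycling and tennis are impossible for A's sport.
That leaves archery.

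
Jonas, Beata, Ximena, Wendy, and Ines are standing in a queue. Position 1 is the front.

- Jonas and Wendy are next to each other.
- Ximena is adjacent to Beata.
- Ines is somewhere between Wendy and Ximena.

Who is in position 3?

Ines

With clues 1–3, Beata, Jonas, Wendy, and Ximena are ruled out for position 3.
So position 3 is Ines.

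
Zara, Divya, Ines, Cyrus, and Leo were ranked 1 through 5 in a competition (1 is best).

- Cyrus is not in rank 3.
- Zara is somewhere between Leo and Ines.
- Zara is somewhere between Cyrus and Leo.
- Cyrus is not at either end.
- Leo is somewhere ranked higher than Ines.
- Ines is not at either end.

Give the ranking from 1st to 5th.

From clue 1: Cyrus is in {1,2,4,5}.
From clues 1–2: Zara is in {2,3,4}.
From clues 1–4: Cyrus is in {2,4}.
From clues 1–5: Cyrus → rank 4.
From clues 1–6: Leo → rank 1, Zara → rank 2, Ines → rank 3, Divya → rank 5.

Leo, Zara, Ines, Cyrus, Divya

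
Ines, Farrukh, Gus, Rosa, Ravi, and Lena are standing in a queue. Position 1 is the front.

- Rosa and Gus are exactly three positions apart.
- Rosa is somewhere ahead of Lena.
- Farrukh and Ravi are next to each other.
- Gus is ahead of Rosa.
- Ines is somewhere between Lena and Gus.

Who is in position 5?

With clues 1–4, Farrukh, Gus, and Ravi are ruled out for position 5.
With clues 1–5, Lena and Rosa are ruled out for position 5.
So position 5 is Ines.

Ines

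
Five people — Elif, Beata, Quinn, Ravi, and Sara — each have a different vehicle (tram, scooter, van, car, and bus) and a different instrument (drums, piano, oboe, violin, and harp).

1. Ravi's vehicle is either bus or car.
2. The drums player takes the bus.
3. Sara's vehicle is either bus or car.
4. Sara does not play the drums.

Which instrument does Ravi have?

drums

With clues 1–4, harp, oboe, piano, and violin are impossible for Ravi's instrument.
That leaves drums.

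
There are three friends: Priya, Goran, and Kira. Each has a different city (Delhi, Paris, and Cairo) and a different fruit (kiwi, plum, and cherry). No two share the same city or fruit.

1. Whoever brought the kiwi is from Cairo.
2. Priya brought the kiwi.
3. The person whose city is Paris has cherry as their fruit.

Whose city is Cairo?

With clues 1–2, Goran and Kira are impossible for the one with city Cairo.
That leaves Priya.

Priya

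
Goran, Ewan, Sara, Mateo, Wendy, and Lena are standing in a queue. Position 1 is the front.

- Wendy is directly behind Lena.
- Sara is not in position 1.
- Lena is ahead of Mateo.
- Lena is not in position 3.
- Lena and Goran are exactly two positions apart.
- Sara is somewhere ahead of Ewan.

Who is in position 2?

Wendy

With clues 1–3, Mateo is ruled out for position 2.
With clues 1–5, Ewan and Sara are ruled out for position 2.
With clues 1–6, Goran and Lena are ruled out for position 2.
So position 2 is Wendy.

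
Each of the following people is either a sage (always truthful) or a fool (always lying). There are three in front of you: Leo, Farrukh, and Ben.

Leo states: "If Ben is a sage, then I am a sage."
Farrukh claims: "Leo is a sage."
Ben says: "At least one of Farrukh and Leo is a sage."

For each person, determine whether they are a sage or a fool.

Leo: sage, Farrukh: sage, Ben: sage

Consider Leo. Suppose Leo is a fool.
Then no assignment of the remaining roles makes every statement match its speaker's type — contradiction.
So Leo is a sage.
With that fixed, Farrukh's statement is true, so Farrukh is a sage.
With that fixed, Ben's statement is true, so Ben is a sage.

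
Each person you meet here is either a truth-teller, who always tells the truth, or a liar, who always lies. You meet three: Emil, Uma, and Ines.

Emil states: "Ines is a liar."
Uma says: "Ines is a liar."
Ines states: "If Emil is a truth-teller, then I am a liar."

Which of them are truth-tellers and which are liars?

Emil: liar, Uma: liar, Ines: truth-teller

Consider Emil. Suppose Emil is a truth-teller.
Then whichever role Ines has, Ines's statement has the wrong truth value — contradiction.
So Emil is a liar.
With that fixed, Ines's statement is true, so Ines is a truth-teller.
With that fixed, Uma's statement is false, so Uma is a liar.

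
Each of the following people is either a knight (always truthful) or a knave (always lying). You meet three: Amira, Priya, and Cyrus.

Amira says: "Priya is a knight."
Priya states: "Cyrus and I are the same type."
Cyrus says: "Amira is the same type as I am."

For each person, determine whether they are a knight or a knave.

Amira: knight, Priya: knight, Cyrus: knight

Consider Amira. Suppose Amira is a knave.
Then whichever role Cyrus has, Cyrus's statement has the wrong truth value — contradiction.
So Amira is a knight.
Consider Priya. Suppose Priya is a knave.
Then Amira's statement comes out false, contradicting Amira being a knight.
So Priya is a knight.
Consider Cyrus. Suppose Cyrus is a knave.
Then Priya's statement comes out false, contradicting Priya being a knight.
So Cyrus is a knight.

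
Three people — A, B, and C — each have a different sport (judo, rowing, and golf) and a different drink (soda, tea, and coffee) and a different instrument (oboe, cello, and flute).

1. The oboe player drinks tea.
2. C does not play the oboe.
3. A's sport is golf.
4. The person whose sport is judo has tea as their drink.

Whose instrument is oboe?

B

With clues 1–2, C is impossible for the one with instrument oboe.
With clues 1–4, A is impossible for the one with instrument oboe.
That leaves B.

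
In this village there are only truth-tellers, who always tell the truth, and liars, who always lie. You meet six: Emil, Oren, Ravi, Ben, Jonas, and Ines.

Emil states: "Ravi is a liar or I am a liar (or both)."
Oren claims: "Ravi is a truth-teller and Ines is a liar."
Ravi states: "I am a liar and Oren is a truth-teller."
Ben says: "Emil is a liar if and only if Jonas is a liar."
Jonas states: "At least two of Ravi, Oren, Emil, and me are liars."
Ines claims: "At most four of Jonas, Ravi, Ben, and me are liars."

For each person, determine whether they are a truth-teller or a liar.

Regardless of anyone's role, Ines's statement is true, so Ines is a truth-teller.
With that fixed, Oren's statement is false, so Oren is a liar.
With that fixed, Ravi's statement is false, so Ravi is a liar.
With that fixed, Jonas's statement is true, so Jonas is a truth-teller.
With that fixed, Emil's statement is true, so Emil is a truth-teller.
With that fixed, Ben's statement is true, so Ben is a truth-teller.

Emil: truth-teller, Oren: liar, Ravi: liar, Ben: truth-teller, Jonas: truth-teller, Ines: truth-teller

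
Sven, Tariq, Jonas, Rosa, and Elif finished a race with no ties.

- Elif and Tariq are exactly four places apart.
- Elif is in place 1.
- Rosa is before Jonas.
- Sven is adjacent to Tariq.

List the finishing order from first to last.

Elif, Rosa, Jonas, Sven, Tariq

From clue 1: Tariq is in {1,5}.
From clues 1–2: Elif → place 1, Tariq → place 5.
From clues 1–3: Jonas is in {3,4}.
From clues 1–4: Rosa → place 2, Jonas → place 3, Sven → place 4.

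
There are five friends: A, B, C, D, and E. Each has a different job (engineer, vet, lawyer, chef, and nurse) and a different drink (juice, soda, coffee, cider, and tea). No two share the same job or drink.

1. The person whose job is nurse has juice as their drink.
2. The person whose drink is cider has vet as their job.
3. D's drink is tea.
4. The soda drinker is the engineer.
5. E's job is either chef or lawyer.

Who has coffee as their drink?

With clues 1–3, D is impossible for the one with drink coffee.
With clues 1–5, A, B, and C are impossible for the one with drink coffee.
That leaves E.

E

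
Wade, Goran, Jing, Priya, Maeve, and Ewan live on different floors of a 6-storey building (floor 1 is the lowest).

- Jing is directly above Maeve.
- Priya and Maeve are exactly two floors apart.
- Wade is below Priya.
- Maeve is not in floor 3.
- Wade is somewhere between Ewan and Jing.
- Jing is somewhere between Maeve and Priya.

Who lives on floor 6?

With clue 1, Maeve is ruled out for floor 6.
With clues 1–3, Wade is ruled out for floor 6.
With clues 1–5, Ewan and Goran are ruled out for floor 6.
With clues 1–6, Jing is ruled out for floor 6.
So floor 6 is Priya.

Priya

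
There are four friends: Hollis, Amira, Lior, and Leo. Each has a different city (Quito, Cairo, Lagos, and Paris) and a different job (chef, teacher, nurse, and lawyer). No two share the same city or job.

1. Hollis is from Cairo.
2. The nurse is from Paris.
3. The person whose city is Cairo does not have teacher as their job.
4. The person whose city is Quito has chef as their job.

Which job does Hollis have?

With clues 1–2, nurse is impossible for Hollis's job.
With clues 1–3, teacher is impossible for Hollis's job.
With clues 1–4, chef is impossible for Hollis's job.
That leaves lawyer.

lawyer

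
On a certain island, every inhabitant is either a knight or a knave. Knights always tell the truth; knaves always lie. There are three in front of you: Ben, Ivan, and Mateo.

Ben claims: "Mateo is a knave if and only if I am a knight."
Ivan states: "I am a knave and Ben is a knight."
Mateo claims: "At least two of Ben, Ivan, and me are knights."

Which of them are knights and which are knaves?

Consider Ben. Suppose Ben is a knight.
Then whichever role Ivan has, Ivan's statement has the wrong truth value — contradiction.
So Ben is a knave.
With that fixed, Ivan's statement is false, so Ivan is a knave.
With that fixed, Mateo's statement is false, so Mateo is a knave.

Ben: knave, Ivan: knave, Mateo: knave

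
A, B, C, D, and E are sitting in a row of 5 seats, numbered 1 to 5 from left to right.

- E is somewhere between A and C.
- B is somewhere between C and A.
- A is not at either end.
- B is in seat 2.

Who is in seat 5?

D

With clue 1, E is ruled out for seat 5.
With clues 1–2, B is ruled out for seat 5.
With clues 1–3, A is ruled out for seat 5.
With clues 1–4, C is ruled out for seat 5.
So seat 5 is D.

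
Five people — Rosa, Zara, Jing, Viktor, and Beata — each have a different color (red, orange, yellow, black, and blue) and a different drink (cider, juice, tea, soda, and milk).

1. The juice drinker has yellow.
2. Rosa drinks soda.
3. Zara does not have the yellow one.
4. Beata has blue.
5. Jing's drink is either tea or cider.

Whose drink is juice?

Viktor

With clues 1–2, Rosa is impossible for the one with drink juice.
With clues 1–3, Zara is impossible for the one with drink juice.
With clues 1–4, Beata is impossible for the one with drink juice.
With clues 1–5, Jing is impossible for the one with drink juice.
That leaves Viktor.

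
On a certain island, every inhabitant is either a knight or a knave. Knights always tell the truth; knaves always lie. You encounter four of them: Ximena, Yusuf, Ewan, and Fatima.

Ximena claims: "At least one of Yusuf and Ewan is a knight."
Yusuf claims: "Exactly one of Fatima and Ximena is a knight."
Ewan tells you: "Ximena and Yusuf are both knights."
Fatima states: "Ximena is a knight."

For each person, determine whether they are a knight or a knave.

Ximena: knave, Yusuf: knave, Ewan: knave, Fatima: knave

Consider Ximena. Suppose Ximena is a knight.
Then no assignment of the remaining roles makes every statement match its speaker's type — contradiction.
So Ximena is a knave.
With that fixed, Ewan's statement is false, so Ewan is a knave.
With that fixed, Fatima's statement is false, so Fatima is a knave.
With that fixed, Yusuf's statement is false, so Yusuf is a knave.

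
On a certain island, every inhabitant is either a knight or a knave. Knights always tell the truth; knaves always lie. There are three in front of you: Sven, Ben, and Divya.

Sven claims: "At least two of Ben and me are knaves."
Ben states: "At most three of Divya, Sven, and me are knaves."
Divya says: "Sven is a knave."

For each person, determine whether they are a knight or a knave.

Regardless of anyone's role, Ben's statement is true, so Ben is a knight.
With that fixed, Sven's statement is false, so Sven is a knave.
With that fixed, Divya's statement is true, so Divya is a knight.

Sven: knave, Ben: knight, Divya: knight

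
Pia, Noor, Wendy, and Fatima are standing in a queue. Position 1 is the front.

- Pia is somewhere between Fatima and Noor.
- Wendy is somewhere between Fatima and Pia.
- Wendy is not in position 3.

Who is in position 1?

Fatima

With clue 1, Pia is ruled out for position 1.
With clues 1–2, Wendy is ruled out for position 1.
With clues 1–3, Noor is ruled out for position 1.
So position 1 is Fatima.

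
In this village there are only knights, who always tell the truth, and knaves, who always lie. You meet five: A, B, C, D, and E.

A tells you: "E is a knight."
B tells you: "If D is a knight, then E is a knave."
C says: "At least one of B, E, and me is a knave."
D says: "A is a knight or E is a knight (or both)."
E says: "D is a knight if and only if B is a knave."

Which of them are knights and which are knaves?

A: knight, B: knave, C: knight, D: knight, E: knight

Consider A. Suppose A is a knave.
Then no assignment of the remaining roles makes every statement match its speaker's type — contradiction.
So A is a knight.
With that fixed, D's statement is true, so D is a knight.
Consider B. Suppose B is a knight.
Then no assignment of the remaining roles makes every statement match its speaker's type — contradiction.
So B is a knave.
With that fixed, C's statement is true, so C is a knight.
With that fixed, E's statement is true, so E is a knight.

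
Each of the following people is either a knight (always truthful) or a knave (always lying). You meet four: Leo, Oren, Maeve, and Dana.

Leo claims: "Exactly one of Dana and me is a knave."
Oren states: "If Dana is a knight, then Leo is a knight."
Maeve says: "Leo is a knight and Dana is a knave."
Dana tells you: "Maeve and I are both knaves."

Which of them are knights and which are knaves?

Consider Leo. Suppose Leo is a knave.
Then no assignment of the remaining roles makes every statement match its speaker's type — contradiction.
So Leo is a knight.
With that fixed, Oren's statement is true, so Oren is a knight.
Consider Maeve. Suppose Maeve is a knave.
Then whichever role Dana has, Dana's statement has the wrong truth value — contradiction.
So Maeve is a knight.
With that fixed, Dana's statement is false, so Dana is a knave.

Leo: knight, Oren: knight, Maeve: knight, Dana: knave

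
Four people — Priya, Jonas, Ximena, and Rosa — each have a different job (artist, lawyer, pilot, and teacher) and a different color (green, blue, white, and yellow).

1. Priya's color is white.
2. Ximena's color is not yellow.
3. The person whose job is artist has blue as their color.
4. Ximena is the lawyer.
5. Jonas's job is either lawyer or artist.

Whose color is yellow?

Clue 1 rules out Priya for the one with color yellow.
With clues 1–2, Ximena is impossible for the one with color yellow.
With clues 1–5, Jonas is impossible for the one with color yellow.
That leaves Rosa.

Rosa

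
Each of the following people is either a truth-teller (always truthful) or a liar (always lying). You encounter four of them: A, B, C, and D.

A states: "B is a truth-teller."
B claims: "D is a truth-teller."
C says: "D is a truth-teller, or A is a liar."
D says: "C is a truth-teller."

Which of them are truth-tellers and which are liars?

A: truth-teller, B: truth-teller, C: truth-teller, D: truth-teller

Consider A. Suppose A is a liar.
Then no assignment of the remaining roles makes every statement match its speaker's type — contradiction.
So A is a truth-teller.
Consider B. Suppose B is a liar.
Then A's statement comes out false, contradicting A being a truth-teller.
So B is a truth-teller.
Consider C. Suppose C is a liar.
Then no assignment of the remaining roles makes every statement match its speaker's type — contradiction.
So C is a truth-teller.
With that fixed, D's statement is true, so D is a truth-teller.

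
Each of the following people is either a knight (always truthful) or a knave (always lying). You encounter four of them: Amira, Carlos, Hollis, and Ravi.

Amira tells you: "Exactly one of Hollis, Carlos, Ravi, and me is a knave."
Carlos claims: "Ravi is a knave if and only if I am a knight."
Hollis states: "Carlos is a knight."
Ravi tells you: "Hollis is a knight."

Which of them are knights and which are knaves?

Amira: knave, Carlos: knave, Hollis: knave, Ravi: knave

Consider Amira. Suppose Amira is a knight.
Then no assignment of the remaining roles makes every statement match its speaker's type — contradiction.
So Amira is a knave.
Consider Carlos. Suppose Carlos is a knight.
Then no assignment of the remaining roles makes every statement match its speaker's type — contradiction.
So Carlos is a knave.
With that fixed, Hollis's statement is false, so Hollis is a knave.
With that fixed, Ravi's statement is false, so Ravi is a knave.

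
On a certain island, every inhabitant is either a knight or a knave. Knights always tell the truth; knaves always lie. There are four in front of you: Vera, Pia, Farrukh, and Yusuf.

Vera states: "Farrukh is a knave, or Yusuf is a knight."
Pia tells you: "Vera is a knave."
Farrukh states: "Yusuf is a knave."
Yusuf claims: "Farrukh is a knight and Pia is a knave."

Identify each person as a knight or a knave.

Vera: knave, Pia: knight, Farrukh: knight, Yusuf: knave

Consider Vera. Suppose Vera is a knight.
Then no assignment of the remaining roles makes every statement match its speaker's type — contradiction.
So Vera is a knave.
With that fixed, Pia's statement is true, so Pia is a knight.
With that fixed, Yusuf's statement is false, so Yusuf is a knave.
With that fixed, Farrukh's statement is true, so Farrukh is a knight.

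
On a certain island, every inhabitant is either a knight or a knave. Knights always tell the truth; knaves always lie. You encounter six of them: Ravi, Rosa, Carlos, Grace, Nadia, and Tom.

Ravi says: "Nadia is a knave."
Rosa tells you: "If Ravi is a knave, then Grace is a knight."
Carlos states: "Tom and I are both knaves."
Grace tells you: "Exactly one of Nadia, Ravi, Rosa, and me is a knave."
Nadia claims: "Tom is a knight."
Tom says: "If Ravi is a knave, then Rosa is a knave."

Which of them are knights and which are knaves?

Consider Ravi. Suppose Ravi is a knight.
Then no assignment of the remaining roles makes every statement match its speaker's type — contradiction.
So Ravi is a knave.
Consider Rosa. Suppose Rosa is a knight.
Then no assignment of the remaining roles makes every statement match its speaker's type — contradiction.
So Rosa is a knave.
With that fixed, Grace's statement is false, so Grace is a knave.
With that fixed, Tom's statement is true, so Tom is a knight.
With that fixed, Carlos's statement is false, so Carlos is a knave.
With that fixed, Nadia's statement is true, so Nadia is a knight.

Ravi: knave, Rosa: knave, Carlos: knave, Grace: knave, Nadia: knight, Tom: knight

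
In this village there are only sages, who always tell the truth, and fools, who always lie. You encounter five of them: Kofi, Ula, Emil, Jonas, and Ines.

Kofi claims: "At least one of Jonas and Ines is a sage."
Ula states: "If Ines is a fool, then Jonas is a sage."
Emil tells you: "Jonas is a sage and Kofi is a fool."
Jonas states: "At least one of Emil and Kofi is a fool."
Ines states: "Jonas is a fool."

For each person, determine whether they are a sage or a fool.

Consider Kofi. Suppose Kofi is a fool.
Then no assignment of the remaining roles makes every statement match its speaker's type — contradiction.
So Kofi is a sage.
With that fixed, Emil's statement is false, so Emil is a fool.
With that fixed, Jonas's statement is true, so Jonas is a sage.
With that fixed, Ines's statement is false, so Ines is a fool.
With that fixed, Ula's statement is true, so Ula is a sage.

Kofi: sage, Ula: sage, Emil: fool, Jonas: sage, Ines: fool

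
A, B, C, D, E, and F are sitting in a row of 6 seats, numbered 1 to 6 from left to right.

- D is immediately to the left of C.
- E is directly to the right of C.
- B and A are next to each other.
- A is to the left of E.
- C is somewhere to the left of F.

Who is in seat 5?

E

With clues 1–2, D is ruled out for seat 5.
With clues 1–3, F is ruled out for seat 5.
With clues 1–4, A and B are ruled out for seat 5.
With clues 1–5, C is ruled out for seat 5.
So seat 5 is E.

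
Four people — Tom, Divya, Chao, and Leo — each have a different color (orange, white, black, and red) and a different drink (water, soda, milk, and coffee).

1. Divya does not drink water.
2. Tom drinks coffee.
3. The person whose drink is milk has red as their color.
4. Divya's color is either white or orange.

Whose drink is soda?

With clues 1–2, Tom is impossible for the one with drink soda.
With clues 1–4, Chao and Leo are impossible for the one with drink soda.
That leaves Divya.

Divya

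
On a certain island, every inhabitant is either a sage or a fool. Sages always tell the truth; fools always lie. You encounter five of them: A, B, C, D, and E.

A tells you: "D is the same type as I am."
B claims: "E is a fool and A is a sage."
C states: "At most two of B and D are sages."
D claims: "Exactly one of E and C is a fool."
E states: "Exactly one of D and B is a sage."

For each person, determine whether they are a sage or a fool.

Regardless of anyone's role, C's statement is true, so C is a sage.
Consider A. Suppose A is a fool.
Then no assignment of the remaining roles makes every statement match its speaker's type — contradiction.
So A is a sage.
Consider B. Suppose B is a fool.
Then no assignment of the remaining roles makes every statement match its speaker's type — contradiction.
So B is a sage.
Consider D. Suppose D is a fool.
Then A's statement comes out false, contradicting A being a sage.
So D is a sage.
With that fixed, E's statement is false, so E is a fool.

A: sage, B: sage, C: sage, D: sage, E: fool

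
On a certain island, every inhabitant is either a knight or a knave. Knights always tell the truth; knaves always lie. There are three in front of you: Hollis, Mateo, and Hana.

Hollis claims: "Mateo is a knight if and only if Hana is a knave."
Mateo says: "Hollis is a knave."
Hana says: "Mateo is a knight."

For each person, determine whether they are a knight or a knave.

Consider Hollis. Suppose Hollis is a knight.
Then no assignment of the remaining roles makes every statement match its speaker's type — contradiction.
So Hollis is a knave.
With that fixed, Mateo's statement is true, so Mateo is a knight.
With that fixed, Hana's statement is true, so Hana is a knight.

Hollis: knave, Mateo: knight, Hana: knight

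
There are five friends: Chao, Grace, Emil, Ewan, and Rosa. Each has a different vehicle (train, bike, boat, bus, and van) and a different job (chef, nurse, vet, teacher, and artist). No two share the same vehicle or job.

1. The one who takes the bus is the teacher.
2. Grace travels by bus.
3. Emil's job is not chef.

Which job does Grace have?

teacher

With clues 1–2, artist, chef, nurse, and vet are impossible for Grace's job.
That leaves teacher.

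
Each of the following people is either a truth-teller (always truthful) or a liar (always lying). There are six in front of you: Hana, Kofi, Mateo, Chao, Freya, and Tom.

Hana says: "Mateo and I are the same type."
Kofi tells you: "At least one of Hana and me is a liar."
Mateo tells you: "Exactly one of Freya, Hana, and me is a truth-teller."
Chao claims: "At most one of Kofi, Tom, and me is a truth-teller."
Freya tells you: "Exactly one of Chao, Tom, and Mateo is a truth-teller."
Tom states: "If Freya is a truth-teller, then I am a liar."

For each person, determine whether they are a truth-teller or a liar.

Consider Hana. Suppose Hana is a truth-teller.
Then whichever role Kofi has, Kofi's statement has the wrong truth value — contradiction.
So Hana is a liar.
With that fixed, Kofi's statement is true, so Kofi is a truth-teller.
Consider Mateo. Suppose Mateo is a liar.
Then Hana's statement comes out true, contradicting Hana being a liar.
So Mateo is a truth-teller.
Consider Chao. Suppose Chao is a truth-teller.
Then Chao's own statement would have to be true, but it can't be — contradiction.
So Chao is a liar.
Consider Freya. Suppose Freya is a truth-teller.
Then Mateo's statement comes out false, contradicting Mateo being a truth-teller.
So Freya is a liar.
With that fixed, Tom's statement is true, so Tom is a truth-teller.

Hana: liar, Kofi: truth-teller, Mateo: truth-teller, Chao: liar, Freya: liar, Tom: truth-teller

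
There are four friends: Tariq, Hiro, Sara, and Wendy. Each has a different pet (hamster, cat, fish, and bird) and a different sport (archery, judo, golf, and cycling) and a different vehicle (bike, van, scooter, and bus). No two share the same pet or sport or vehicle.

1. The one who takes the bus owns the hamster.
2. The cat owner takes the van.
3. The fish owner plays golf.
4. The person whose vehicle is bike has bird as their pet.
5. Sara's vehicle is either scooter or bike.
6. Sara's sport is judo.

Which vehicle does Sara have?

With clues 1–5, bus and van are impossible for Sara's vehicle.
With clues 1–6, scooter is impossible for Sara's vehicle.
That leaves bike.

bike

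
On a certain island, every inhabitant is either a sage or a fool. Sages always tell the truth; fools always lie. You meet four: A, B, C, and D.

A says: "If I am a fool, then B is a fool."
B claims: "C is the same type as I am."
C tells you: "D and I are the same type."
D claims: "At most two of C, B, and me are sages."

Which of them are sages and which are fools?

A: sage, B: fool, C: sage, D: sage

Consider A. Suppose A is a fool.
Then no assignment of the remaining roles makes every statement match its speaker's type — contradiction.
So A is a sage.
Consider B. Suppose B is a sage.
Then no assignment of the remaining roles makes every statement match its speaker's type — contradiction.
So B is a fool.
With that fixed, D's statement is true, so D is a sage.
Consider C. Suppose C is a fool.
Then B's statement comes out true, contradicting B being a fool.
So C is a sage.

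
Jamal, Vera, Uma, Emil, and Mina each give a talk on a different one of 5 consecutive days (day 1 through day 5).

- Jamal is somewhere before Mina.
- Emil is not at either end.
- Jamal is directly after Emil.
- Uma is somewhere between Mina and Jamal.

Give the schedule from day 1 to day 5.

From clue 1: Jamal is in {1,2,3,4}.
From clues 1–2: Emil is in {2,3,4}.
From clues 1–3: Jamal is in {3,4}.
From clues 1–4: Vera → day 1, Emil → day 2, Jamal → day 3, Uma → day 4, Mina → day 5.

Vera, Emil, Jamal, Uma, Mina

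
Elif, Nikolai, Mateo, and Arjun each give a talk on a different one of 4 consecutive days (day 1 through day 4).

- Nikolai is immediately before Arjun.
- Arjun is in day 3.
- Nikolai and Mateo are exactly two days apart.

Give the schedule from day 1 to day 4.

Elif, Nikolai, Arjun, Mateo

From clue 1: Nikolai is in {1,2,3}.
From clues 1–2: Nikolai → day 2, Arjun → day 3.
From clues 1–3: Elif → day 1, Mateo → day 4.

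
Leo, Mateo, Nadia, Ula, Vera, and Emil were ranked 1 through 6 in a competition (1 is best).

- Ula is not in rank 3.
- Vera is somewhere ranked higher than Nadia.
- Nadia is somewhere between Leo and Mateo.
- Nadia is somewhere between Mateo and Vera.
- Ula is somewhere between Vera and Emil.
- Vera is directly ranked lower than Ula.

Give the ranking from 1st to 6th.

Emil, Ula, Vera, Leo, Nadia, Mateo

From clue 1: Ula is in {1,2,4,5,6}.
From clues 1–2: Nadia is in {2,3,4,5,6}.
From clues 1–3: Nadia is in {3,4,5}.
From clues 1–4: Mateo is in {4,5,6}.
From clues 1–6: Emil → rank 1, Ula → rank 2, Vera → rank 3, Leo → rank 4, Nadia → rank 5, Mateo → rank 6.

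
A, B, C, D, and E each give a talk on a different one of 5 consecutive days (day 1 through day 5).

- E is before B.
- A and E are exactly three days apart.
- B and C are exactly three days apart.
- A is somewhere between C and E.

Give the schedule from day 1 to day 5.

From clue 1: B is in {2,3,4,5}.
From clues 1–2: A is in {1,4,5}.
From clues 1–3: D → day 3.
From clues 1–4: E → day 1, B → day 2, A → day 4, C → day 5.

E, B, D, A, C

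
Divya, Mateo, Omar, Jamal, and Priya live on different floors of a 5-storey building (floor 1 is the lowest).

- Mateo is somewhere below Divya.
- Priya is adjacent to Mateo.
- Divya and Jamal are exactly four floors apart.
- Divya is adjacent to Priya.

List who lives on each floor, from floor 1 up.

From clue 1: Divya is in {2,3,4,5}.
From clues 1–2: Divya is in {3,4,5}.
From clues 1–3: Jamal → floor 1, Divya → floor 5.
From clues 1–4: Omar → floor 2, Mateo → floor 3, Priya → floor 4.

Jamal, Omar, Mateo, Priya, Divya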